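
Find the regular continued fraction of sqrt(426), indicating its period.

Write x_i = (sqrt(426) + m_i)/d_i with (m_0, d_0) = (0, 1). a_0 = floor(sqrt(426)) = 20, since 20^2 = 400 <= 426 < 441 = 21^2.
Iterate m_{i+1} = d_i*a_i - m_i, d_{i+1} = (426 - m_{i+1}^2)/d_i, a_{i+1} = floor((a_0 + m_{i+1})/d_{i+1}):
  m_1 = 1*20 - 0 = 20, d_1 = (426 - 20^2)/1 = 26/1 = 26, a_1 = floor((20 + 20)/26) = 1.
  m_2 = 26*1 - 20 = 6, d_2 = (426 - 6^2)/26 = 390/26 = 15, a_2 = floor((20 + 6)/15) = 1.
  m_3 = 15*1 - 6 = 9, d_3 = (426 - 9^2)/15 = 345/15 = 23, a_3 = floor((20 + 9)/23) = 1.
  m_4 = 23*1 - 9 = 14, d_4 = (426 - 14^2)/23 = 230/23 = 10, a_4 = floor((20 + 14)/10) = 3.
  m_5 = 10*3 - 14 = 16, d_5 = (426 - 16^2)/10 = 170/10 = 17, a_5 = floor((20 + 16)/17) = 2.
  m_6 = 17*2 - 16 = 18, d_6 = (426 - 18^2)/17 = 102/17 = 6, a_6 = floor((20 + 18)/6) = 6.
  m_7 = 6*6 - 18 = 18, d_7 = (426 - 18^2)/6 = 102/6 = 17, a_7 = floor((20 + 18)/17) = 2.
  m_8 = 17*2 - 18 = 16, d_8 = (426 - 16^2)/17 = 170/17 = 10, a_8 = floor((20 + 16)/10) = 3.
  m_9 = 10*3 - 16 = 14, d_9 = (426 - 14^2)/10 = 230/10 = 23, a_9 = floor((20 + 14)/23) = 1.
  m_10 = 23*1 - 14 = 9, d_10 = (426 - 9^2)/23 = 345/23 = 15, a_10 = floor((20 + 9)/15) = 1.
  m_11 = 15*1 - 9 = 6, d_11 = (426 - 6^2)/15 = 390/15 = 26, a_11 = floor((20 + 6)/26) = 1.
  m_12 = 26*1 - 6 = 20, d_12 = (426 - 20^2)/26 = 26/26 = 1, a_12 = floor((20 + 20)/1) = 40.
  m_13 = 1*40 - 20 = 20, d_13 = (426 - 20^2)/1 = 26/1 = 26: (m_13, d_13) = (m_1, d_1) = (20, 26), so from here the quotients repeat a_1, ..., a_12; the period length is 12.
Hence the expansion of sqrt(426) is a_0 = 20 followed by the repeating block 1, 1, 1, 3, 2, 6, 2, 3, 1, 1, 1, 40 (period 12).

[20; (1, 1, 1, 3, 2, 6, 2, 3, 1, 1, 1, 40)]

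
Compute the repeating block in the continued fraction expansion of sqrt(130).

Write x_i = (sqrt(130) + m_i)/d_i with (m_0, d_0) = (0, 1). a_0 = floor(sqrt(130)) = 11, since 11^2 = 121 <= 130 < 144 = 12^2.
Iterate m_{i+1} = d_i*a_i - m_i, d_{i+1} = (130 - m_{i+1}^2)/d_i, a_{i+1} = floor((a_0 + m_{i+1})/d_{i+1}):
  m_1 = 1*11 - 0 = 11, d_1 = (130 - 11^2)/1 = 9/1 = 9, a_1 = floor((11 + 11)/9) = 2.
  m_2 = 9*2 - 11 = 7, d_2 = (130 - 7^2)/9 = 81/9 = 9, a_2 = floor((11 + 7)/9) = 2.
  m_3 = 9*2 - 7 = 11, d_3 = (130 - 11^2)/9 = 9/9 = 1, a_3 = floor((11 + 11)/1) = 22.
  m_4 = 1*22 - 11 = 11, d_4 = (130 - 11^2)/1 = 9/1 = 9: (m_4, d_4) = (m_1, d_1) = (11, 9), so from here the quotients repeat a_1, ..., a_3; the period length is 3.
Hence the expansion of sqrt(130) is a_0 = 11 followed by the repeating block 2, 2, 22 (period 3).

[11; (2, 2, 22)]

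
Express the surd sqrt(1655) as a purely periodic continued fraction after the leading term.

Write x_i = (sqrt(1655) + m_i)/d_i with (m_0, d_0) = (0, 1). a_0 = floor(sqrt(1655)) = 40, since 40^2 = 1600 <= 1655 < 1681 = 41^2.
Iterate m_{i+1} = d_i*a_i - m_i, d_{i+1} = (1655 - m_{i+1}^2)/d_i, a_{i+1} = floor((a_0 + m_{i+1})/d_{i+1}):
  m_1 = 1*40 - 0 = 40, d_1 = (1655 - 40^2)/1 = 55/1 = 55, a_1 = floor((40 + 40)/55) = 1.
  m_2 = 55*1 - 40 = 15, d_2 = (1655 - 15^2)/55 = 1430/55 = 26, a_2 = floor((40 + 15)/26) = 2.
  m_3 = 26*2 - 15 = 37, d_3 = (1655 - 37^2)/26 = 286/26 = 11, a_3 = floor((40 + 37)/11) = 7.
  m_4 = 11*7 - 37 = 40, d_4 = (1655 - 40^2)/11 = 55/11 = 5, a_4 = floor((40 + 40)/5) = 16.
  m_5 = 5*16 - 40 = 40, d_5 = (1655 - 40^2)/5 = 55/5 = 11, a_5 = floor((40 + 40)/11) = 7.
  m_6 = 11*7 - 40 = 37, d_6 = (1655 - 37^2)/11 = 286/11 = 26, a_6 = floor((40 + 37)/26) = 2.
  m_7 = 26*2 - 37 = 15, d_7 = (1655 - 15^2)/26 = 1430/26 = 55, a_7 = floor((40 + 15)/55) = 1.
  m_8 = 55*1 - 15 = 40, d_8 = (1655 - 40^2)/55 = 55/55 = 1, a_8 = floor((40 + 40)/1) = 80.
  m_9 = 1*80 - 40 = 40, d_9 = (1655 - 40^2)/1 = 55/1 = 55: (m_9, d_9) = (m_1, d_1) = (40, 55), so from here the quotients repeat a_1, ..., a_8; the period length is 8.
Hence the expansion of sqrt(1655) is a_0 = 40 followed by the repeating block 1, 2, 7, 16, 7, 2, 1, 80 (period 8).

[40; (1, 2, 7, 16, 7, 2, 1, 80)]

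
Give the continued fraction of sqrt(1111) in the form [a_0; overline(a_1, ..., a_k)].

[33; overline(3, 66)]

Write x_i = (sqrt(1111) + m_i)/d_i with (m_0, d_0) = (0, 1). a_0 = floor(sqrt(1111)) = 33, since 33^2 = 1089 <= 1111 < 1156 = 34^2.
Iterate m_{i+1} = d_i*a_i - m_i, d_{i+1} = (1111 - m_{i+1}^2)/d_i, a_{i+1} = floor((a_0 + m_{i+1})/d_{i+1}):
  m_1 = 1*33 - 0 = 33, d_1 = (1111 - 33^2)/1 = 22/1 = 22, a_1 = floor((33 + 33)/22) = 3.
  m_2 = 22*3 - 33 = 33, d_2 = (1111 - 33^2)/22 = 22/22 = 1, a_2 = floor((33 + 33)/1) = 66.
  m_3 = 1*66 - 33 = 33, d_3 = (1111 - 33^2)/1 = 22/1 = 22: (m_3, d_3) = (m_1, d_1) = (33, 22), so from here the quotients repeat a_1, a_2; the period length is 2.
Hence the expansion of sqrt(1111) is a_0 = 33 followed by the repeating block 3, 66 (period 2).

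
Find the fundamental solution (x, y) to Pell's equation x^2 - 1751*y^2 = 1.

(x, y) = (34815, 832)

First expand sqrt(1751) as a continued fraction. With x_i = (sqrt(1751) + m_i)/d_i and (m_0, d_0) = (0, 1): a_0 = floor(sqrt(1751)) = 41, since 41^2 = 1681 <= 1751 < 1764 = 42^2.
Iterate m_{i+1} = d_i*a_i - m_i, d_{i+1} = (1751 - m_{i+1}^2)/d_i, a_{i+1} = floor((a_0 + m_{i+1})/d_{i+1}):
  m_1 = 1*41 - 0 = 41, d_1 = (1751 - 41^2)/1 = 70/1 = 70, a_1 = floor((41 + 41)/70) = 1.
  m_2 = 70*1 - 41 = 29, d_2 = (1751 - 29^2)/70 = 910/70 = 13, a_2 = floor((41 + 29)/13) = 5.
  m_3 = 13*5 - 29 = 36, d_3 = (1751 - 36^2)/13 = 455/13 = 35, a_3 = floor((41 + 36)/35) = 2.
  m_4 = 35*2 - 36 = 34, d_4 = (1751 - 34^2)/35 = 595/35 = 17, a_4 = floor((41 + 34)/17) = 4.
  m_5 = 17*4 - 34 = 34, d_5 = (1751 - 34^2)/17 = 595/17 = 35, a_5 = floor((41 + 34)/35) = 2.
  m_6 = 35*2 - 34 = 36, d_6 = (1751 - 36^2)/35 = 455/35 = 13, a_6 = floor((41 + 36)/13) = 5.
  m_7 = 13*5 - 36 = 29, d_7 = (1751 - 29^2)/13 = 910/13 = 70, a_7 = floor((41 + 29)/70) = 1.
  m_8 = 70*1 - 29 = 41, d_8 = (1751 - 41^2)/70 = 70/70 = 1, a_8 = floor((41 + 41)/1) = 82.
  m_9 = 1*82 - 41 = 41, d_9 = (1751 - 41^2)/1 = 70/1 = 70: (m_9, d_9) = (m_1, d_1) = (41, 70), so from here the quotients repeat a_1, ..., a_8; the period length is 8.
So sqrt(1751) = [41; (1, 5, 2, 4, 2, 5, 1, 82)] with period length k = 8.
k is even, so the fundamental solution of x^2 - 1751y^2 = 1 is (p_{k-1}, q_{k-1}) = (p_7, q_7); compute convergents through index 7.
Convergents (p_i = a_i*p_{i-1} + p_{i-2}, q_i = a_i*q_{i-1} + q_{i-2} with p_{-2}=0, p_{-1}=1, q_{-2}=1, q_{-1}=0):
  i=0: a_0=41, p_0 = 41*1 + 0 = 41, q_0 = 41*0 + 1 = 1.
  i=1: a_1=1, p_1 = 1*41 + 1 = 42, q_1 = 1*1 + 0 = 1.
  i=2: a_2=5, p_2 = 5*42 + 41 = 251, q_2 = 5*1 + 1 = 6.
  i=3: a_3=2, p_3 = 2*251 + 42 = 544, q_3 = 2*6 + 1 = 13.
  i=4: a_4=4, p_4 = 4*544 + 251 = 2427, q_4 = 4*13 + 6 = 58.
  i=5: a_5=2, p_5 = 2*2427 + 544 = 5398, q_5 = 2*58 + 13 = 129.
  i=6: a_6=5, p_6 = 5*5398 + 2427 = 29417, q_6 = 5*129 + 58 = 703.
  i=7: a_7=1, p_7 = 1*29417 + 5398 = 34815, q_7 = 1*703 + 129 = 832.
Check: 34815^2 - 1751*832^2 = 1212084225 - 1212084224 = 1, so (x, y) = (34815, 832) solves the equation, and by the theorem it is the least positive solution.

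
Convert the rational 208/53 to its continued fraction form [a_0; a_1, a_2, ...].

Run the Euclidean algorithm on 208 and 53; the successive quotients are the partial quotients a_0, a_1, ... (each step inverts the fractional part left over by the previous one):
  208 = 3*53 + 49, so a_0 = 3.
  53 = 1*49 + 4, so a_1 = 1.
  49 = 12*4 + 1, so a_2 = 12.
  4 = 4*1 + 0, so a_3 = 4.
The remainder reaches 0 after 4 divisions, so the expansion has 4 partial quotients, read off in order.

[3; 1, 12, 4]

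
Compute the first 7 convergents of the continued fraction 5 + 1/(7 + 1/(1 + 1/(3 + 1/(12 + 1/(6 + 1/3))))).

5/1, 36/7, 41/8, 159/31, 1949/380, 11853/2311, 37508/7313

Using the convergent recurrence p_i = a_i*p_{i-1} + p_{i-2}, q_i = a_i*q_{i-1} + q_{i-2} with p_{-2}=0, p_{-1}=1, q_{-2}=1, q_{-1}=0:
  i=0: a_0=5, p_0 = 5*1 + 0 = 5, q_0 = 5*0 + 1 = 1.
  i=1: a_1=7, p_1 = 7*5 + 1 = 36, q_1 = 7*1 + 0 = 7.
  i=2: a_2=1, p_2 = 1*36 + 5 = 41, q_2 = 1*7 + 1 = 8.
  i=3: a_3=3, p_3 = 3*41 + 36 = 159, q_3 = 3*8 + 7 = 31.
  i=4: a_4=12, p_4 = 12*159 + 41 = 1949, q_4 = 12*31 + 8 = 380.
  i=5: a_5=6, p_5 = 6*1949 + 159 = 11853, q_5 = 6*380 + 31 = 2311.
  i=6: a_6=3, p_6 = 3*11853 + 1949 = 37508, q_6 = 3*2311 + 380 = 7313.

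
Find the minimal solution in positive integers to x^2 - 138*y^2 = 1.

First expand sqrt(138) as a continued fraction. With x_i = (sqrt(138) + m_i)/d_i and (m_0, d_0) = (0, 1): a_0 = floor(sqrt(138)) = 11, since 11^2 = 121 <= 138 < 144 = 12^2.
Iterate m_{i+1} = d_i*a_i - m_i, d_{i+1} = (138 - m_{i+1}^2)/d_i, a_{i+1} = floor((a_0 + m_{i+1})/d_{i+1}):
  m_1 = 1*11 - 0 = 11, d_1 = (138 - 11^2)/1 = 17/1 = 17, a_1 = floor((11 + 11)/17) = 1.
  m_2 = 17*1 - 11 = 6, d_2 = (138 - 6^2)/17 = 102/17 = 6, a_2 = floor((11 + 6)/6) = 2.
  m_3 = 6*2 - 6 = 6, d_3 = (138 - 6^2)/6 = 102/6 = 17, a_3 = floor((11 + 6)/17) = 1.
  m_4 = 17*1 - 6 = 11, d_4 = (138 - 11^2)/17 = 17/17 = 1, a_4 = floor((11 + 11)/1) = 22.
  m_5 = 1*22 - 11 = 11, d_5 = (138 - 11^2)/1 = 17/1 = 17: (m_5, d_5) = (m_1, d_1) = (11, 17), so from here the quotients repeat a_1, ..., a_4; the period length is 4.
So sqrt(138) = [11; (1, 2, 1, 22)] with period length k = 4.
k is even, so the fundamental solution of x^2 - 138y^2 = 1 is (p_{k-1}, q_{k-1}) = (p_3, q_3); compute convergents through index 3.
Convergents (p_i = a_i*p_{i-1} + p_{i-2}, q_i = a_i*q_{i-1} + q_{i-2} with p_{-2}=0, p_{-1}=1, q_{-2}=1, q_{-1}=0):
  i=0: a_0=11, p_0 = 11*1 + 0 = 11, q_0 = 11*0 + 1 = 1.
  i=1: a_1=1, p_1 = 1*11 + 1 = 12, q_1 = 1*1 + 0 = 1.
  i=2: a_2=2, p_2 = 2*12 + 11 = 35, q_2 = 2*1 + 1 = 3.
  i=3: a_3=1, p_3 = 1*35 + 12 = 47, q_3 = 1*3 + 1 = 4.
Check: 47^2 - 138*4^2 = 2209 - 2208 = 1, so (x, y) = (47, 4) solves the equation, and by the theorem it is the least positive solution.

(x, y) = (47, 4)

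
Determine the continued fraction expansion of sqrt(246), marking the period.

Write x_i = (sqrt(246) + m_i)/d_i with (m_0, d_0) = (0, 1). a_0 = floor(sqrt(246)) = 15, since 15^2 = 225 <= 246 < 256 = 16^2.
Iterate m_{i+1} = d_i*a_i - m_i, d_{i+1} = (246 - m_{i+1}^2)/d_i, a_{i+1} = floor((a_0 + m_{i+1})/d_{i+1}):
  m_1 = 1*15 - 0 = 15, d_1 = (246 - 15^2)/1 = 21/1 = 21, a_1 = floor((15 + 15)/21) = 1.
  m_2 = 21*1 - 15 = 6, d_2 = (246 - 6^2)/21 = 210/21 = 10, a_2 = floor((15 + 6)/10) = 2.
  m_3 = 10*2 - 6 = 14, d_3 = (246 - 14^2)/10 = 50/10 = 5, a_3 = floor((15 + 14)/5) = 5.
  m_4 = 5*5 - 14 = 11, d_4 = (246 - 11^2)/5 = 125/5 = 25, a_4 = floor((15 + 11)/25) = 1.
  m_5 = 25*1 - 11 = 14, d_5 = (246 - 14^2)/25 = 50/25 = 2, a_5 = floor((15 + 14)/2) = 14.
  m_6 = 2*14 - 14 = 14, d_6 = (246 - 14^2)/2 = 50/2 = 25, a_6 = floor((15 + 14)/25) = 1.
  m_7 = 25*1 - 14 = 11, d_7 = (246 - 11^2)/25 = 125/25 = 5, a_7 = floor((15 + 11)/5) = 5.
  m_8 = 5*5 - 11 = 14, d_8 = (246 - 14^2)/5 = 50/5 = 10, a_8 = floor((15 + 14)/10) = 2.
  m_9 = 10*2 - 14 = 6, d_9 = (246 - 6^2)/10 = 210/10 = 21, a_9 = floor((15 + 6)/21) = 1.
  m_10 = 21*1 - 6 = 15, d_10 = (246 - 15^2)/21 = 21/21 = 1, a_10 = floor((15 + 15)/1) = 30.
  m_11 = 1*30 - 15 = 15, d_11 = (246 - 15^2)/1 = 21/1 = 21: (m_11, d_11) = (m_1, d_1) = (15, 21), so from here the quotients repeat a_1, ..., a_10; the period length is 10.
Hence the expansion of sqrt(246) is a_0 = 15 followed by the repeating block 1, 2, 5, 1, 14, 1, 5, 2, 1, 30 (period 10).

[15; (1, 2, 5, 1, 14, 1, 5, 2, 1, 30)]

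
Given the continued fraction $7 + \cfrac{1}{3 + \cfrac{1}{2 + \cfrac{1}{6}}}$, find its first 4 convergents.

7/1, 22/3, 51/7, 328/45

Using the convergent recurrence p_i = a_i*p_{i-1} + p_{i-2}, q_i = a_i*q_{i-1} + q_{i-2} with p_{-2}=0, p_{-1}=1, q_{-2}=1, q_{-1}=0:
  i=0: a_0=7, p_0 = 7*1 + 0 = 7, q_0 = 7*0 + 1 = 1.
  i=1: a_1=3, p_1 = 3*7 + 1 = 22, q_1 = 3*1 + 0 = 3.
  i=2: a_2=2, p_2 = 2*22 + 7 = 51, q_2 = 2*3 + 1 = 7.
  i=3: a_3=6, p_3 = 6*51 + 22 = 328, q_3 = 6*7 + 3 = 45.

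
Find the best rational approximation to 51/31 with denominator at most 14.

23/14

Expand x = 51/31 as a continued fraction with the Euclidean algorithm:
  51 = 1*31 + 20, so a_0 = 1.
  31 = 1*20 + 11, so a_1 = 1.
  20 = 1*11 + 9, so a_2 = 1.
  11 = 1*9 + 2, so a_3 = 1.
  9 = 4*2 + 1, so a_4 = 4.
  2 = 2*1 + 0, so a_5 = 2.
so x = [1; 1, 1, 1, 4, 2].
Convergents (p_i = a_i*p_{i-1} + p_{i-2}, q_i = a_i*q_{i-1} + q_{i-2} with p_{-2}=0, p_{-1}=1, q_{-2}=1, q_{-1}=0), until the denominator exceeds 14:
  i=0: a_0=1, p_0 = 1*1 + 0 = 1, q_0 = 1*0 + 1 = 1.
  i=1: a_1=1, p_1 = 1*1 + 1 = 2, q_1 = 1*1 + 0 = 1.
  i=2: a_2=1, p_2 = 1*2 + 1 = 3, q_2 = 1*1 + 1 = 2.
  i=3: a_3=1, p_3 = 1*3 + 2 = 5, q_3 = 1*2 + 1 = 3.
  i=4: a_4=4, p_4 = 4*5 + 3 = 23, q_4 = 4*3 + 2 = 14.
  i=5: a_5=2, p_5 = 2*23 + 5 = 51, q_5 = 2*14 + 3 = 31.
q_5 = 31 > 14, so the last convergent with denominator <= 14 is p_4/q_4 = 23/14.
The closest fraction with denominator <= 14 is either p_4/q_4 or the intermediate fraction (k*p_4 + p_3)/(k*q_4 + q_3) with the largest k >= 1 whose denominator stays <= 14; these approach x as k grows, and every other convergent or intermediate fraction in range is farther away.
Largest k: floor((14 - q_3)/q_4) = floor((14 - 3)/14) = 0.
Since k = 0, no intermediate fraction beyond p_4/q_4 has denominator <= 14, so the convergent 23/14 is the closest (its error is |51*14 - 23*31|/(31*14) = 1/434).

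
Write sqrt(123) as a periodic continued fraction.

Write x_i = (sqrt(123) + m_i)/d_i with (m_0, d_0) = (0, 1). a_0 = floor(sqrt(123)) = 11, since 11^2 = 121 <= 123 < 144 = 12^2.
Iterate m_{i+1} = d_i*a_i - m_i, d_{i+1} = (123 - m_{i+1}^2)/d_i, a_{i+1} = floor((a_0 + m_{i+1})/d_{i+1}):
  m_1 = 1*11 - 0 = 11, d_1 = (123 - 11^2)/1 = 2/1 = 2, a_1 = floor((11 + 11)/2) = 11.
  m_2 = 2*11 - 11 = 11, d_2 = (123 - 11^2)/2 = 2/2 = 1, a_2 = floor((11 + 11)/1) = 22.
  m_3 = 1*22 - 11 = 11, d_3 = (123 - 11^2)/1 = 2/1 = 2: (m_3, d_3) = (m_1, d_1) = (11, 2), so from here the quotients repeat a_1, a_2; the period length is 2.
Hence the expansion of sqrt(123) is a_0 = 11 followed by the repeating block 11, 22 (period 2).

[11; (11, 22)]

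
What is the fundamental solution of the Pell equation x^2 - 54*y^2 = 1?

(x, y) = (485, 66)

First expand sqrt(54) as a continued fraction. With x_i = (sqrt(54) + m_i)/d_i and (m_0, d_0) = (0, 1): a_0 = floor(sqrt(54)) = 7, since 7^2 = 49 <= 54 < 64 = 8^2.
Iterate m_{i+1} = d_i*a_i - m_i, d_{i+1} = (54 - m_{i+1}^2)/d_i, a_{i+1} = floor((a_0 + m_{i+1})/d_{i+1}):
  m_1 = 1*7 - 0 = 7, d_1 = (54 - 7^2)/1 = 5/1 = 5, a_1 = floor((7 + 7)/5) = 2.
  m_2 = 5*2 - 7 = 3, d_2 = (54 - 3^2)/5 = 45/5 = 9, a_2 = floor((7 + 3)/9) = 1.
  m_3 = 9*1 - 3 = 6, d_3 = (54 - 6^2)/9 = 18/9 = 2, a_3 = floor((7 + 6)/2) = 6.
  m_4 = 2*6 - 6 = 6, d_4 = (54 - 6^2)/2 = 18/2 = 9, a_4 = floor((7 + 6)/9) = 1.
  m_5 = 9*1 - 6 = 3, d_5 = (54 - 3^2)/9 = 45/9 = 5, a_5 = floor((7 + 3)/5) = 2.
  m_6 = 5*2 - 3 = 7, d_6 = (54 - 7^2)/5 = 5/5 = 1, a_6 = floor((7 + 7)/1) = 14.
  m_7 = 1*14 - 7 = 7, d_7 = (54 - 7^2)/1 = 5/1 = 5: (m_7, d_7) = (m_1, d_1) = (7, 5), so from here the quotients repeat a_1, ..., a_6; the period length is 6.
So sqrt(54) = [7; (2, 1, 6, 1, 2, 14)] with period length k = 6.
k is even, so the fundamental solution of x^2 - 54y^2 = 1 is (p_{k-1}, q_{k-1}) = (p_5, q_5); compute convergents through index 5.
Convergents (p_i = a_i*p_{i-1} + p_{i-2}, q_i = a_i*q_{i-1} + q_{i-2} with p_{-2}=0, p_{-1}=1, q_{-2}=1, q_{-1}=0):
  i=0: a_0=7, p_0 = 7*1 + 0 = 7, q_0 = 7*0 + 1 = 1.
  i=1: a_1=2, p_1 = 2*7 + 1 = 15, q_1 = 2*1 + 0 = 2.
  i=2: a_2=1, p_2 = 1*15 + 7 = 22, q_2 = 1*2 + 1 = 3.
  i=3: a_3=6, p_3 = 6*22 + 15 = 147, q_3 = 6*3 + 2 = 20.
  i=4: a_4=1, p_4 = 1*147 + 22 = 169, q_4 = 1*20 + 3 = 23.
  i=5: a_5=2, p_5 = 2*169 + 147 = 485, q_5 = 2*23 + 20 = 66.
Check: 485^2 - 54*66^2 = 235225 - 235224 = 1, so (x, y) = (485, 66) solves the equation, and by the theorem it is the least positive solution.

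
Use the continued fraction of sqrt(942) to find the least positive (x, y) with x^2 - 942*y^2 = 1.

(x, y) = (106133, 3458)

First expand sqrt(942) as a continued fraction. With x_i = (sqrt(942) + m_i)/d_i and (m_0, d_0) = (0, 1): a_0 = floor(sqrt(942)) = 30, since 30^2 = 900 <= 942 < 961 = 31^2.
Iterate m_{i+1} = d_i*a_i - m_i, d_{i+1} = (942 - m_{i+1}^2)/d_i, a_{i+1} = floor((a_0 + m_{i+1})/d_{i+1}):
  m_1 = 1*30 - 0 = 30, d_1 = (942 - 30^2)/1 = 42/1 = 42, a_1 = floor((30 + 30)/42) = 1.
  m_2 = 42*1 - 30 = 12, d_2 = (942 - 12^2)/42 = 798/42 = 19, a_2 = floor((30 + 12)/19) = 2.
  m_3 = 19*2 - 12 = 26, d_3 = (942 - 26^2)/19 = 266/19 = 14, a_3 = floor((30 + 26)/14) = 4.
  m_4 = 14*4 - 26 = 30, d_4 = (942 - 30^2)/14 = 42/14 = 3, a_4 = floor((30 + 30)/3) = 20.
  m_5 = 3*20 - 30 = 30, d_5 = (942 - 30^2)/3 = 42/3 = 14, a_5 = floor((30 + 30)/14) = 4.
  m_6 = 14*4 - 30 = 26, d_6 = (942 - 26^2)/14 = 266/14 = 19, a_6 = floor((30 + 26)/19) = 2.
  m_7 = 19*2 - 26 = 12, d_7 = (942 - 12^2)/19 = 798/19 = 42, a_7 = floor((30 + 12)/42) = 1.
  m_8 = 42*1 - 12 = 30, d_8 = (942 - 30^2)/42 = 42/42 = 1, a_8 = floor((30 + 30)/1) = 60.
  m_9 = 1*60 - 30 = 30, d_9 = (942 - 30^2)/1 = 42/1 = 42: (m_9, d_9) = (m_1, d_1) = (30, 42), so from here the quotients repeat a_1, ..., a_8; the period length is 8.
So sqrt(942) = [30; (1, 2, 4, 20, 4, 2, 1, 60)] with period length k = 8.
k is even, so the fundamental solution of x^2 - 942y^2 = 1 is (p_{k-1}, q_{k-1}) = (p_7, q_7); compute convergents through index 7.
Convergents (p_i = a_i*p_{i-1} + p_{i-2}, q_i = a_i*q_{i-1} + q_{i-2} with p_{-2}=0, p_{-1}=1, q_{-2}=1, q_{-1}=0):
  i=0: a_0=30, p_0 = 30*1 + 0 = 30, q_0 = 30*0 + 1 = 1.
  i=1: a_1=1, p_1 = 1*30 + 1 = 31, q_1 = 1*1 + 0 = 1.
  i=2: a_2=2, p_2 = 2*31 + 30 = 92, q_2 = 2*1 + 1 = 3.
  i=3: a_3=4, p_3 = 4*92 + 31 = 399, q_3 = 4*3 + 1 = 13.
  i=4: a_4=20, p_4 = 20*399 + 92 = 8072, q_4 = 20*13 + 3 = 263.
  i=5: a_5=4, p_5 = 4*8072 + 399 = 32687, q_5 = 4*263 + 13 = 1065.
  i=6: a_6=2, p_6 = 2*32687 + 8072 = 73446, q_6 = 2*1065 + 263 = 2393.
  i=7: a_7=1, p_7 = 1*73446 + 32687 = 106133, q_7 = 1*2393 + 1065 = 3458.
Check: 106133^2 - 942*3458^2 = 11264213689 - 11264213688 = 1, so (x, y) = (106133, 3458) solves the equation, and by the theorem it is the least positive solution.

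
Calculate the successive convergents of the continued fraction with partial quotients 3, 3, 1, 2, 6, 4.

Using the convergent recurrence p_i = a_i*p_{i-1} + p_{i-2}, q_i = a_i*q_{i-1} + q_{i-2} with p_{-2}=0, p_{-1}=1, q_{-2}=1, q_{-1}=0:
  i=0: a_0=3, p_0 = 3*1 + 0 = 3, q_0 = 3*0 + 1 = 1.
  i=1: a_1=3, p_1 = 3*3 + 1 = 10, q_1 = 3*1 + 0 = 3.
  i=2: a_2=1, p_2 = 1*10 + 3 = 13, q_2 = 1*3 + 1 = 4.
  i=3: a_3=2, p_3 = 2*13 + 10 = 36, q_3 = 2*4 + 3 = 11.
  i=4: a_4=6, p_4 = 6*36 + 13 = 229, q_4 = 6*11 + 4 = 70.
  i=5: a_5=4, p_5 = 4*229 + 36 = 952, q_5 = 4*70 + 11 = 291.

3/1, 10/3, 13/4, 36/11, 229/70, 952/291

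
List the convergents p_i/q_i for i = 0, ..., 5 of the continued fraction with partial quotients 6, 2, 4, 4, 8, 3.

6/1, 13/2, 58/9, 245/38, 2018/313, 6299/977

Using the convergent recurrence p_i = a_i*p_{i-1} + p_{i-2}, q_i = a_i*q_{i-1} + q_{i-2} with p_{-2}=0, p_{-1}=1, q_{-2}=1, q_{-1}=0:
  i=0: a_0=6, p_0 = 6*1 + 0 = 6, q_0 = 6*0 + 1 = 1.
  i=1: a_1=2, p_1 = 2*6 + 1 = 13, q_1 = 2*1 + 0 = 2.
  i=2: a_2=4, p_2 = 4*13 + 6 = 58, q_2 = 4*2 + 1 = 9.
  i=3: a_3=4, p_3 = 4*58 + 13 = 245, q_3 = 4*9 + 2 = 38.
  i=4: a_4=8, p_4 = 8*245 + 58 = 2018, q_4 = 8*38 + 9 = 313.
  i=5: a_5=3, p_5 = 3*2018 + 245 = 6299, q_5 = 3*313 + 38 = 977.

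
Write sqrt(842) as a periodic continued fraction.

[29; (58)]

Write x_i = (sqrt(842) + m_i)/d_i with (m_0, d_0) = (0, 1). a_0 = floor(sqrt(842)) = 29, since 29^2 = 841 <= 842 < 900 = 30^2.
Iterate m_{i+1} = d_i*a_i - m_i, d_{i+1} = (842 - m_{i+1}^2)/d_i, a_{i+1} = floor((a_0 + m_{i+1})/d_{i+1}):
  m_1 = 1*29 - 0 = 29, d_1 = (842 - 29^2)/1 = 1/1 = 1, a_1 = floor((29 + 29)/1) = 58.
  m_2 = 1*58 - 29 = 29, d_2 = (842 - 29^2)/1 = 1/1 = 1: (m_2, d_2) = (m_1, d_1) = (29, 1), so from here the quotient a_1 repeats; the period length is 1.
Hence the expansion of sqrt(842) is a_0 = 29 followed by the repeating block 58 (period 1).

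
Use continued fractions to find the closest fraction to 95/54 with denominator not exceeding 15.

Expand x = 95/54 as a continued fraction with the Euclidean algorithm:
  95 = 1*54 + 41, so a_0 = 1.
  54 = 1*41 + 13, so a_1 = 1.
  41 = 3*13 + 2, so a_2 = 3.
  13 = 6*2 + 1, so a_3 = 6.
  2 = 2*1 + 0, so a_4 = 2.
so x = [1; 1, 3, 6, 2].
Convergents (p_i = a_i*p_{i-1} + p_{i-2}, q_i = a_i*q_{i-1} + q_{i-2} with p_{-2}=0, p_{-1}=1, q_{-2}=1, q_{-1}=0), until the denominator exceeds 15:
  i=0: a_0=1, p_0 = 1*1 + 0 = 1, q_0 = 1*0 + 1 = 1.
  i=1: a_1=1, p_1 = 1*1 + 1 = 2, q_1 = 1*1 + 0 = 1.
  i=2: a_2=3, p_2 = 3*2 + 1 = 7, q_2 = 3*1 + 1 = 4.
  i=3: a_3=6, p_3 = 6*7 + 2 = 44, q_3 = 6*4 + 1 = 25.
q_3 = 25 > 15, so the last convergent with denominator <= 15 is p_2/q_2 = 7/4.
The closest fraction with denominator <= 15 is either p_2/q_2 or the intermediate fraction (k*p_2 + p_1)/(k*q_2 + q_1) with the largest k >= 1 whose denominator stays <= 15; these approach x as k grows, and every other convergent or intermediate fraction in range is farther away.
Largest k: floor((15 - q_1)/q_2) = floor((15 - 1)/4) = 3.
That gives (3*7 + 2)/(3*4 + 1) = 23/13.
Compare the errors: |x - 7/4| = |95*4 - 7*54|/(54*4) = 2/216, and |x - 23/13| = |95*13 - 23*54|/(54*13) = 7/702.
Cross-multiplying, 2*702 = 1404 < 1512 = 7*216, so 2/216 is smaller: the convergent 7/4 is closer to x than 23/13.

7/4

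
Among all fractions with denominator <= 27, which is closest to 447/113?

91/23

Expand x = 447/113 as a continued fraction with the Euclidean algorithm:
  447 = 3*113 + 108, so a_0 = 3.
  113 = 1*108 + 5, so a_1 = 1.
  108 = 21*5 + 3, so a_2 = 21.
  5 = 1*3 + 2, so a_3 = 1.
  3 = 1*2 + 1, so a_4 = 1.
  2 = 2*1 + 0, so a_5 = 2.
so x = [3; 1, 21, 1, 1, 2].
Convergents (p_i = a_i*p_{i-1} + p_{i-2}, q_i = a_i*q_{i-1} + q_{i-2} with p_{-2}=0, p_{-1}=1, q_{-2}=1, q_{-1}=0), until the denominator exceeds 27:
  i=0: a_0=3, p_0 = 3*1 + 0 = 3, q_0 = 3*0 + 1 = 1.
  i=1: a_1=1, p_1 = 1*3 + 1 = 4, q_1 = 1*1 + 0 = 1.
  i=2: a_2=21, p_2 = 21*4 + 3 = 87, q_2 = 21*1 + 1 = 22.
  i=3: a_3=1, p_3 = 1*87 + 4 = 91, q_3 = 1*22 + 1 = 23.
  i=4: a_4=1, p_4 = 1*91 + 87 = 178, q_4 = 1*23 + 22 = 45.
q_4 = 45 > 27, so the last convergent with denominator <= 27 is p_3/q_3 = 91/23.
The closest fraction with denominator <= 27 is either p_3/q_3 or the intermediate fraction (k*p_3 + p_2)/(k*q_3 + q_2) with the largest k >= 1 whose denominator stays <= 27; these approach x as k grows, and every other convergent or intermediate fraction in range is farther away.
Largest k: floor((27 - q_2)/q_3) = floor((27 - 22)/23) = 0.
Since k = 0, no intermediate fraction beyond p_3/q_3 has denominator <= 27, so the convergent 91/23 is the closest (its error is |447*23 - 91*113|/(113*23) = 2/2599).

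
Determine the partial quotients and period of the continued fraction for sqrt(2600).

[50; (1, 100)]

Write x_i = (sqrt(2600) + m_i)/d_i with (m_0, d_0) = (0, 1). a_0 = floor(sqrt(2600)) = 50, since 50^2 = 2500 <= 2600 < 2601 = 51^2.
Iterate m_{i+1} = d_i*a_i - m_i, d_{i+1} = (2600 - m_{i+1}^2)/d_i, a_{i+1} = floor((a_0 + m_{i+1})/d_{i+1}):
  m_1 = 1*50 - 0 = 50, d_1 = (2600 - 50^2)/1 = 100/1 = 100, a_1 = floor((50 + 50)/100) = 1.
  m_2 = 100*1 - 50 = 50, d_2 = (2600 - 50^2)/100 = 100/100 = 1, a_2 = floor((50 + 50)/1) = 100.
  m_3 = 1*100 - 50 = 50, d_3 = (2600 - 50^2)/1 = 100/1 = 100: (m_3, d_3) = (m_1, d_1) = (50, 100), so from here the quotients repeat a_1, a_2; the period length is 2.
Hence the expansion of sqrt(2600) is a_0 = 50 followed by the repeating block 1, 100 (period 2).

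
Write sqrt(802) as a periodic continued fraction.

Write x_i = (sqrt(802) + m_i)/d_i with (m_0, d_0) = (0, 1). a_0 = floor(sqrt(802)) = 28, since 28^2 = 784 <= 802 < 841 = 29^2.
Iterate m_{i+1} = d_i*a_i - m_i, d_{i+1} = (802 - m_{i+1}^2)/d_i, a_{i+1} = floor((a_0 + m_{i+1})/d_{i+1}):
  m_1 = 1*28 - 0 = 28, d_1 = (802 - 28^2)/1 = 18/1 = 18, a_1 = floor((28 + 28)/18) = 3.
  m_2 = 18*3 - 28 = 26, d_2 = (802 - 26^2)/18 = 126/18 = 7, a_2 = floor((28 + 26)/7) = 7.
  m_3 = 7*7 - 26 = 23, d_3 = (802 - 23^2)/7 = 273/7 = 39, a_3 = floor((28 + 23)/39) = 1.
  m_4 = 39*1 - 23 = 16, d_4 = (802 - 16^2)/39 = 546/39 = 14, a_4 = floor((28 + 16)/14) = 3.
  m_5 = 14*3 - 16 = 26, d_5 = (802 - 26^2)/14 = 126/14 = 9, a_5 = floor((28 + 26)/9) = 6.
  m_6 = 9*6 - 26 = 28, d_6 = (802 - 28^2)/9 = 18/9 = 2, a_6 = floor((28 + 28)/2) = 28.
  m_7 = 2*28 - 28 = 28, d_7 = (802 - 28^2)/2 = 18/2 = 9, a_7 = floor((28 + 28)/9) = 6.
  m_8 = 9*6 - 28 = 26, d_8 = (802 - 26^2)/9 = 126/9 = 14, a_8 = floor((28 + 26)/14) = 3.
  m_9 = 14*3 - 26 = 16, d_9 = (802 - 16^2)/14 = 546/14 = 39, a_9 = floor((28 + 16)/39) = 1.
  m_10 = 39*1 - 16 = 23, d_10 = (802 - 23^2)/39 = 273/39 = 7, a_10 = floor((28 + 23)/7) = 7.
  m_11 = 7*7 - 23 = 26, d_11 = (802 - 26^2)/7 = 126/7 = 18, a_11 = floor((28 + 26)/18) = 3.
  m_12 = 18*3 - 26 = 28, d_12 = (802 - 28^2)/18 = 18/18 = 1, a_12 = floor((28 + 28)/1) = 56.
  m_13 = 1*56 - 28 = 28, d_13 = (802 - 28^2)/1 = 18/1 = 18: (m_13, d_13) = (m_1, d_1) = (28, 18), so from here the quotients repeat a_1, ..., a_12; the period length is 12.
Hence the expansion of sqrt(802) is a_0 = 28 followed by the repeating block 3, 7, 1, 3, 6, 28, 6, 3, 1, 7, 3, 56 (period 12).

[28; (3, 7, 1, 3, 6, 28, 6, 3, 1, 7, 3, 56)]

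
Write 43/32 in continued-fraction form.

[1; 2, 1, 10]

Run the Euclidean algorithm on 43 and 32; the successive quotients are the partial quotients a_0, a_1, ... (each step inverts the fractional part left over by the previous one):
  43 = 1*32 + 11, so a_0 = 1.
  32 = 2*11 + 10, so a_1 = 2.
  11 = 1*10 + 1, so a_2 = 1.
  10 = 10*1 + 0, so a_3 = 10.
The remainder reaches 0 after 4 divisions, so the expansion has 4 partial quotients, read off in order.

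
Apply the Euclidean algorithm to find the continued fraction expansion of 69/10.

Run the Euclidean algorithm on 69 and 10; the successive quotients are the partial quotients a_0, a_1, ... (each step inverts the fractional part left over by the previous one):
  69 = 6*10 + 9, so a_0 = 6.
  10 = 1*9 + 1, so a_1 = 1.
  9 = 9*1 + 0, so a_2 = 9.
The remainder reaches 0 after 3 divisions, so the expansion has 3 partial quotients, read off in order.

[6; 1, 9]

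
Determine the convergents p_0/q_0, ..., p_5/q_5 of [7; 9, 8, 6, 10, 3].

7/1, 64/9, 519/73, 3178/447, 32299/4543, 100075/14076

Using the convergent recurrence p_i = a_i*p_{i-1} + p_{i-2}, q_i = a_i*q_{i-1} + q_{i-2} with p_{-2}=0, p_{-1}=1, q_{-2}=1, q_{-1}=0:
  i=0: a_0=7, p_0 = 7*1 + 0 = 7, q_0 = 7*0 + 1 = 1.
  i=1: a_1=9, p_1 = 9*7 + 1 = 64, q_1 = 9*1 + 0 = 9.
  i=2: a_2=8, p_2 = 8*64 + 7 = 519, q_2 = 8*9 + 1 = 73.
  i=3: a_3=6, p_3 = 6*519 + 64 = 3178, q_3 = 6*73 + 9 = 447.
  i=4: a_4=10, p_4 = 10*3178 + 519 = 32299, q_4 = 10*447 + 73 = 4543.
  i=5: a_5=3, p_5 = 3*32299 + 3178 = 100075, q_5 = 3*4543 + 447 = 14076.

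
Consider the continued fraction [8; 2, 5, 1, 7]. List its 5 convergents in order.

8/1, 17/2, 93/11, 110/13, 863/102

Using the convergent recurrence p_i = a_i*p_{i-1} + p_{i-2}, q_i = a_i*q_{i-1} + q_{i-2} with p_{-2}=0, p_{-1}=1, q_{-2}=1, q_{-1}=0:
  i=0: a_0=8, p_0 = 8*1 + 0 = 8, q_0 = 8*0 + 1 = 1.
  i=1: a_1=2, p_1 = 2*8 + 1 = 17, q_1 = 2*1 + 0 = 2.
  i=2: a_2=5, p_2 = 5*17 + 8 = 93, q_2 = 5*2 + 1 = 11.
  i=3: a_3=1, p_3 = 1*93 + 17 = 110, q_3 = 1*11 + 2 = 13.
  i=4: a_4=7, p_4 = 7*110 + 93 = 863, q_4 = 7*13 + 11 = 102.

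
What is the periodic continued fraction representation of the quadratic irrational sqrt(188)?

Write x_i = (sqrt(188) + m_i)/d_i with (m_0, d_0) = (0, 1). a_0 = floor(sqrt(188)) = 13, since 13^2 = 169 <= 188 < 196 = 14^2.
Iterate m_{i+1} = d_i*a_i - m_i, d_{i+1} = (188 - m_{i+1}^2)/d_i, a_{i+1} = floor((a_0 + m_{i+1})/d_{i+1}):
  m_1 = 1*13 - 0 = 13, d_1 = (188 - 13^2)/1 = 19/1 = 19, a_1 = floor((13 + 13)/19) = 1.
  m_2 = 19*1 - 13 = 6, d_2 = (188 - 6^2)/19 = 152/19 = 8, a_2 = floor((13 + 6)/8) = 2.
  m_3 = 8*2 - 6 = 10, d_3 = (188 - 10^2)/8 = 88/8 = 11, a_3 = floor((13 + 10)/11) = 2.
  m_4 = 11*2 - 10 = 12, d_4 = (188 - 12^2)/11 = 44/11 = 4, a_4 = floor((13 + 12)/4) = 6.
  m_5 = 4*6 - 12 = 12, d_5 = (188 - 12^2)/4 = 44/4 = 11, a_5 = floor((13 + 12)/11) = 2.
  m_6 = 11*2 - 12 = 10, d_6 = (188 - 10^2)/11 = 88/11 = 8, a_6 = floor((13 + 10)/8) = 2.
  m_7 = 8*2 - 10 = 6, d_7 = (188 - 6^2)/8 = 152/8 = 19, a_7 = floor((13 + 6)/19) = 1.
  m_8 = 19*1 - 6 = 13, d_8 = (188 - 13^2)/19 = 19/19 = 1, a_8 = floor((13 + 13)/1) = 26.
  m_9 = 1*26 - 13 = 13, d_9 = (188 - 13^2)/1 = 19/1 = 19: (m_9, d_9) = (m_1, d_1) = (13, 19), so from here the quotients repeat a_1, ..., a_8; the period length is 8.
Hence the expansion of sqrt(188) is a_0 = 13 followed by the repeating block 1, 2, 2, 6, 2, 2, 1, 26 (period 8).

[13; (1, 2, 2, 6, 2, 2, 1, 26)]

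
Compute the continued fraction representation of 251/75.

[3; 2, 1, 7, 1, 2]

Run the Euclidean algorithm on 251 and 75; the successive quotients are the partial quotients a_0, a_1, ... (each step inverts the fractional part left over by the previous one):
  251 = 3*75 + 26, so a_0 = 3.
  75 = 2*26 + 23, so a_1 = 2.
  26 = 1*23 + 3, so a_2 = 1.
  23 = 7*3 + 2, so a_3 = 7.
  3 = 1*2 + 1, so a_4 = 1.
  2 = 2*1 + 0, so a_5 = 2.
The remainder reaches 0 after 6 divisions, so the expansion has 6 partial quotients, read off in order.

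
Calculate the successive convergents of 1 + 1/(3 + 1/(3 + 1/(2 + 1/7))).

Using the convergent recurrence p_i = a_i*p_{i-1} + p_{i-2}, q_i = a_i*q_{i-1} + q_{i-2} with p_{-2}=0, p_{-1}=1, q_{-2}=1, q_{-1}=0:
  i=0: a_0=1, p_0 = 1*1 + 0 = 1, q_0 = 1*0 + 1 = 1.
  i=1: a_1=3, p_1 = 3*1 + 1 = 4, q_1 = 3*1 + 0 = 3.
  i=2: a_2=3, p_2 = 3*4 + 1 = 13, q_2 = 3*3 + 1 = 10.
  i=3: a_3=2, p_3 = 2*13 + 4 = 30, q_3 = 2*10 + 3 = 23.
  i=4: a_4=7, p_4 = 7*30 + 13 = 223, q_4 = 7*23 + 10 = 171.

1/1, 4/3, 13/10, 30/23, 223/171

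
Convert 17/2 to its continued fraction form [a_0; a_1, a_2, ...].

Run the Euclidean algorithm on 17 and 2; the successive quotients are the partial quotients a_0, a_1, ... (each step inverts the fractional part left over by the previous one):
  17 = 8*2 + 1, so a_0 = 8.
  2 = 2*1 + 0, so a_1 = 2.
The remainder reaches 0 after 2 divisions, so the expansion has 2 partial quotients, read off in order.

[8; 2]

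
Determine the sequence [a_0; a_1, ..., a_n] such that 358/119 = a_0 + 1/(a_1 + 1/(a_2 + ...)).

Run the Euclidean algorithm on 358 and 119; the successive quotients are the partial quotients a_0, a_1, ... (each step inverts the fractional part left over by the previous one):
  358 = 3*119 + 1, so a_0 = 3.
  119 = 119*1 + 0, so a_1 = 119.
The remainder reaches 0 after 2 divisions, so the expansion has 2 partial quotients, read off in order.

[3; 119]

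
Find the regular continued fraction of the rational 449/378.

Run the Euclidean algorithm on 449 and 378; the successive quotients are the partial quotients a_0, a_1, ... (each step inverts the fractional part left over by the previous one):
  449 = 1*378 + 71, so a_0 = 1.
  378 = 5*71 + 23, so a_1 = 5.
  71 = 3*23 + 2, so a_2 = 3.
  23 = 11*2 + 1, so a_3 = 11.
  2 = 2*1 + 0, so a_4 = 2.
The remainder reaches 0 after 5 divisions, so the expansion has 5 partial quotients, read off in order.

[1; 5, 3, 11, 2]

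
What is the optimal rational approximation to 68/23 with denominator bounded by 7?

Expand x = 68/23 as a continued fraction with the Euclidean algorithm:
  68 = 2*23 + 22, so a_0 = 2.
  23 = 1*22 + 1, so a_1 = 1.
  22 = 22*1 + 0, so a_2 = 22.
so x = [2; 1, 22].
Convergents (p_i = a_i*p_{i-1} + p_{i-2}, q_i = a_i*q_{i-1} + q_{i-2} with p_{-2}=0, p_{-1}=1, q_{-2}=1, q_{-1}=0), until the denominator exceeds 7:
  i=0: a_0=2, p_0 = 2*1 + 0 = 2, q_0 = 2*0 + 1 = 1.
  i=1: a_1=1, p_1 = 1*2 + 1 = 3, q_1 = 1*1 + 0 = 1.
  i=2: a_2=22, p_2 = 22*3 + 2 = 68, q_2 = 22*1 + 1 = 23.
q_2 = 23 > 7, so the last convergent with denominator <= 7 is p_1/q_1 = 3/1.
The closest fraction with denominator <= 7 is either p_1/q_1 or the intermediate fraction (k*p_1 + p_0)/(k*q_1 + q_0) with the largest k >= 1 whose denominator stays <= 7; these approach x as k grows, and every other convergent or intermediate fraction in range is farther away.
Largest k: floor((7 - q_0)/q_1) = floor((7 - 1)/1) = 6.
That gives (6*3 + 2)/(6*1 + 1) = 20/7.
Compare the errors: |x - 3/1| = |68*1 - 3*23|/(23*1) = 1/23, and |x - 20/7| = |68*7 - 20*23|/(23*7) = 16/161.
Cross-multiplying, 1*161 = 161 < 368 = 16*23, so 1/23 is smaller: the convergent 3/1 is closer to x than 20/7.

3/1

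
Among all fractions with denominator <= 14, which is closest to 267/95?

31/11

Expand x = 267/95 as a continued fraction with the Euclidean algorithm:
  267 = 2*95 + 77, so a_0 = 2.
  95 = 1*77 + 18, so a_1 = 1.
  77 = 4*18 + 5, so a_2 = 4.
  18 = 3*5 + 3, so a_3 = 3.
  5 = 1*3 + 2, so a_4 = 1.
  3 = 1*2 + 1, so a_5 = 1.
  2 = 2*1 + 0, so a_6 = 2.
so x = [2; 1, 4, 3, 1, 1, 2].
Convergents (p_i = a_i*p_{i-1} + p_{i-2}, q_i = a_i*q_{i-1} + q_{i-2} with p_{-2}=0, p_{-1}=1, q_{-2}=1, q_{-1}=0), until the denominator exceeds 14:
  i=0: a_0=2, p_0 = 2*1 + 0 = 2, q_0 = 2*0 + 1 = 1.
  i=1: a_1=1, p_1 = 1*2 + 1 = 3, q_1 = 1*1 + 0 = 1.
  i=2: a_2=4, p_2 = 4*3 + 2 = 14, q_2 = 4*1 + 1 = 5.
  i=3: a_3=3, p_3 = 3*14 + 3 = 45, q_3 = 3*5 + 1 = 16.
q_3 = 16 > 14, so the last convergent with denominator <= 14 is p_2/q_2 = 14/5.
The closest fraction with denominator <= 14 is either p_2/q_2 or the intermediate fraction (k*p_2 + p_1)/(k*q_2 + q_1) with the largest k >= 1 whose denominator stays <= 14; these approach x as k grows, and every other convergent or intermediate fraction in range is farther away.
Largest k: floor((14 - q_1)/q_2) = floor((14 - 1)/5) = 2.
That gives (2*14 + 3)/(2*5 + 1) = 31/11.
Compare the errors: |x - 14/5| = |267*5 - 14*95|/(95*5) = 5/475, and |x - 31/11| = |267*11 - 31*95|/(95*11) = 8/1045.
Cross-multiplying, 8*475 = 3800 < 5225 = 5*1045, so 8/1045 is smaller: the intermediate fraction 31/11 is closer to x than 14/5.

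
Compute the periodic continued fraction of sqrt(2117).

[46; (92)]

Write x_i = (sqrt(2117) + m_i)/d_i with (m_0, d_0) = (0, 1). a_0 = floor(sqrt(2117)) = 46, since 46^2 = 2116 <= 2117 < 2209 = 47^2.
Iterate m_{i+1} = d_i*a_i - m_i, d_{i+1} = (2117 - m_{i+1}^2)/d_i, a_{i+1} = floor((a_0 + m_{i+1})/d_{i+1}):
  m_1 = 1*46 - 0 = 46, d_1 = (2117 - 46^2)/1 = 1/1 = 1, a_1 = floor((46 + 46)/1) = 92.
  m_2 = 1*92 - 46 = 46, d_2 = (2117 - 46^2)/1 = 1/1 = 1: (m_2, d_2) = (m_1, d_1) = (46, 1), so from here the quotient a_1 repeats; the period length is 1.
Hence the expansion of sqrt(2117) is a_0 = 46 followed by the repeating block 92 (period 1).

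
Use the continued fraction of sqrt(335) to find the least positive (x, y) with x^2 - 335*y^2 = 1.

First expand sqrt(335) as a continued fraction. With x_i = (sqrt(335) + m_i)/d_i and (m_0, d_0) = (0, 1): a_0 = floor(sqrt(335)) = 18, since 18^2 = 324 <= 335 < 361 = 19^2.
Iterate m_{i+1} = d_i*a_i - m_i, d_{i+1} = (335 - m_{i+1}^2)/d_i, a_{i+1} = floor((a_0 + m_{i+1})/d_{i+1}):
  m_1 = 1*18 - 0 = 18, d_1 = (335 - 18^2)/1 = 11/1 = 11, a_1 = floor((18 + 18)/11) = 3.
  m_2 = 11*3 - 18 = 15, d_2 = (335 - 15^2)/11 = 110/11 = 10, a_2 = floor((18 + 15)/10) = 3.
  m_3 = 10*3 - 15 = 15, d_3 = (335 - 15^2)/10 = 110/10 = 11, a_3 = floor((18 + 15)/11) = 3.
  m_4 = 11*3 - 15 = 18, d_4 = (335 - 18^2)/11 = 11/11 = 1, a_4 = floor((18 + 18)/1) = 36.
  m_5 = 1*36 - 18 = 18, d_5 = (335 - 18^2)/1 = 11/1 = 11: (m_5, d_5) = (m_1, d_1) = (18, 11), so from here the quotients repeat a_1, ..., a_4; the period length is 4.
So sqrt(335) = [18; (3, 3, 3, 36)] with period length k = 4.
k is even, so the fundamental solution of x^2 - 335y^2 = 1 is (p_{k-1}, q_{k-1}) = (p_3, q_3); compute convergents through index 3.
Convergents (p_i = a_i*p_{i-1} + p_{i-2}, q_i = a_i*q_{i-1} + q_{i-2} with p_{-2}=0, p_{-1}=1, q_{-2}=1, q_{-1}=0):
  i=0: a_0=18, p_0 = 18*1 + 0 = 18, q_0 = 18*0 + 1 = 1.
  i=1: a_1=3, p_1 = 3*18 + 1 = 55, q_1 = 3*1 + 0 = 3.
  i=2: a_2=3, p_2 = 3*55 + 18 = 183, q_2 = 3*3 + 1 = 10.
  i=3: a_3=3, p_3 = 3*183 + 55 = 604, q_3 = 3*10 + 3 = 33.
Check: 604^2 - 335*33^2 = 364816 - 364815 = 1, so (x, y) = (604, 33) solves the equation, and by the theorem it is the least positive solution.

(x, y) = (604, 33)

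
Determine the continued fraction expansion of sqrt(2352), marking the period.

[48; (2, 96)]

Write x_i = (sqrt(2352) + m_i)/d_i with (m_0, d_0) = (0, 1). a_0 = floor(sqrt(2352)) = 48, since 48^2 = 2304 <= 2352 < 2401 = 49^2.
Iterate m_{i+1} = d_i*a_i - m_i, d_{i+1} = (2352 - m_{i+1}^2)/d_i, a_{i+1} = floor((a_0 + m_{i+1})/d_{i+1}):
  m_1 = 1*48 - 0 = 48, d_1 = (2352 - 48^2)/1 = 48/1 = 48, a_1 = floor((48 + 48)/48) = 2.
  m_2 = 48*2 - 48 = 48, d_2 = (2352 - 48^2)/48 = 48/48 = 1, a_2 = floor((48 + 48)/1) = 96.
  m_3 = 1*96 - 48 = 48, d_3 = (2352 - 48^2)/1 = 48/1 = 48: (m_3, d_3) = (m_1, d_1) = (48, 48), so from here the quotients repeat a_1, a_2; the period length is 2.
Hence the expansion of sqrt(2352) is a_0 = 48 followed by the repeating block 2, 96 (period 2).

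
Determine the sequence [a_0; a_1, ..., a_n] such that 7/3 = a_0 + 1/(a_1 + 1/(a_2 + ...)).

[2; 3]

Run the Euclidean algorithm on 7 and 3; the successive quotients are the partial quotients a_0, a_1, ... (each step inverts the fractional part left over by the previous one):
  7 = 2*3 + 1, so a_0 = 2.
  3 = 3*1 + 0, so a_1 = 3.
The remainder reaches 0 after 2 divisions, so the expansion has 2 partial quotients, read off in order.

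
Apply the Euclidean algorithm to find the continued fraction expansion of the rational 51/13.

[3; 1, 12]

Run the Euclidean algorithm on 51 and 13; the successive quotients are the partial quotients a_0, a_1, ... (each step inverts the fractional part left over by the previous one):
  51 = 3*13 + 12, so a_0 = 3.
  13 = 1*12 + 1, so a_1 = 1.
  12 = 12*1 + 0, so a_2 = 12.
The remainder reaches 0 after 3 divisions, so the expansion has 3 partial quotients, read off in order.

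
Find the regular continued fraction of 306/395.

[0; 1, 3, 2, 3, 1, 1, 5]

Run the Euclidean algorithm on 306 and 395; the successive quotients are the partial quotients a_0, a_1, ... (each step inverts the fractional part left over by the previous one):
  306 = 0*395 + 306, so a_0 = 0.
  395 = 1*306 + 89, so a_1 = 1.
  306 = 3*89 + 39, so a_2 = 3.
  89 = 2*39 + 11, so a_3 = 2.
  39 = 3*11 + 6, so a_4 = 3.
  11 = 1*6 + 5, so a_5 = 1.
  6 = 1*5 + 1, so a_6 = 1.
  5 = 5*1 + 0, so a_7 = 5.
The remainder reaches 0 after 8 divisions, so the expansion has 8 partial quotients, read off in order.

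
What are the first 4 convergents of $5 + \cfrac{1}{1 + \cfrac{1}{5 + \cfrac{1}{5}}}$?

5/1, 6/1, 35/6, 181/31

Using the convergent recurrence p_i = a_i*p_{i-1} + p_{i-2}, q_i = a_i*q_{i-1} + q_{i-2} with p_{-2}=0, p_{-1}=1, q_{-2}=1, q_{-1}=0:
  i=0: a_0=5, p_0 = 5*1 + 0 = 5, q_0 = 5*0 + 1 = 1.
  i=1: a_1=1, p_1 = 1*5 + 1 = 6, q_1 = 1*1 + 0 = 1.
  i=2: a_2=5, p_2 = 5*6 + 5 = 35, q_2 = 5*1 + 1 = 6.
  i=3: a_3=5, p_3 = 5*35 + 6 = 181, q_3 = 5*6 + 1 = 31.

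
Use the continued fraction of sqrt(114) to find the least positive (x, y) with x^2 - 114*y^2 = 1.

First expand sqrt(114) as a continued fraction. With x_i = (sqrt(114) + m_i)/d_i and (m_0, d_0) = (0, 1): a_0 = floor(sqrt(114)) = 10, since 10^2 = 100 <= 114 < 121 = 11^2.
Iterate m_{i+1} = d_i*a_i - m_i, d_{i+1} = (114 - m_{i+1}^2)/d_i, a_{i+1} = floor((a_0 + m_{i+1})/d_{i+1}):
  m_1 = 1*10 - 0 = 10, d_1 = (114 - 10^2)/1 = 14/1 = 14, a_1 = floor((10 + 10)/14) = 1.
  m_2 = 14*1 - 10 = 4, d_2 = (114 - 4^2)/14 = 98/14 = 7, a_2 = floor((10 + 4)/7) = 2.
  m_3 = 7*2 - 4 = 10, d_3 = (114 - 10^2)/7 = 14/7 = 2, a_3 = floor((10 + 10)/2) = 10.
  m_4 = 2*10 - 10 = 10, d_4 = (114 - 10^2)/2 = 14/2 = 7, a_4 = floor((10 + 10)/7) = 2.
  m_5 = 7*2 - 10 = 4, d_5 = (114 - 4^2)/7 = 98/7 = 14, a_5 = floor((10 + 4)/14) = 1.
  m_6 = 14*1 - 4 = 10, d_6 = (114 - 10^2)/14 = 14/14 = 1, a_6 = floor((10 + 10)/1) = 20.
  m_7 = 1*20 - 10 = 10, d_7 = (114 - 10^2)/1 = 14/1 = 14: (m_7, d_7) = (m_1, d_1) = (10, 14), so from here the quotients repeat a_1, ..., a_6; the period length is 6.
So sqrt(114) = [10; (1, 2, 10, 2, 1, 20)] with period length k = 6.
k is even, so the fundamental solution of x^2 - 114y^2 = 1 is (p_{k-1}, q_{k-1}) = (p_5, q_5); compute convergents through index 5.
Convergents (p_i = a_i*p_{i-1} + p_{i-2}, q_i = a_i*q_{i-1} + q_{i-2} with p_{-2}=0, p_{-1}=1, q_{-2}=1, q_{-1}=0):
  i=0: a_0=10, p_0 = 10*1 + 0 = 10, q_0 = 10*0 + 1 = 1.
  i=1: a_1=1, p_1 = 1*10 + 1 = 11, q_1 = 1*1 + 0 = 1.
  i=2: a_2=2, p_2 = 2*11 + 10 = 32, q_2 = 2*1 + 1 = 3.
  i=3: a_3=10, p_3 = 10*32 + 11 = 331, q_3 = 10*3 + 1 = 31.
  i=4: a_4=2, p_4 = 2*331 + 32 = 694, q_4 = 2*31 + 3 = 65.
  i=5: a_5=1, p_5 = 1*694 + 331 = 1025, q_5 = 1*65 + 31 = 96.
Check: 1025^2 - 114*96^2 = 1050625 - 1050624 = 1, so (x, y) = (1025, 96) solves the equation, and by the theorem it is the least positive solution.

(x, y) = (1025, 96)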